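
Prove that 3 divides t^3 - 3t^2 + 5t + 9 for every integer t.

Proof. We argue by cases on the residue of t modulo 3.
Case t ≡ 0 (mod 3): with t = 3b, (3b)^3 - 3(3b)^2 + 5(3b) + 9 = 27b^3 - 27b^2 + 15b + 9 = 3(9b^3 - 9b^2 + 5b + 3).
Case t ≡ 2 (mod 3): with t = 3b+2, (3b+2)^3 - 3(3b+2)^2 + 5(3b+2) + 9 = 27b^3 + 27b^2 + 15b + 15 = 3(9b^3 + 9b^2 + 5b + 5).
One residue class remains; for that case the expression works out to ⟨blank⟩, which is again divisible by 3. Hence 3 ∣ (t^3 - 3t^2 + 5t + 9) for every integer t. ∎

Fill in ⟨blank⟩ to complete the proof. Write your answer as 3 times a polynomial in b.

3(9b^3 + 2b + 4)

Only t ≡ 1 (mod 3) is unaccounted for. Put t = 3b+1:
(3b+1)^3 - 3(3b+1)^2 + 5(3b+1) + 9 expands to 27b^3 + 6b + 12,
and factoring out 3 leaves 3(9b^3 + 2b + 4).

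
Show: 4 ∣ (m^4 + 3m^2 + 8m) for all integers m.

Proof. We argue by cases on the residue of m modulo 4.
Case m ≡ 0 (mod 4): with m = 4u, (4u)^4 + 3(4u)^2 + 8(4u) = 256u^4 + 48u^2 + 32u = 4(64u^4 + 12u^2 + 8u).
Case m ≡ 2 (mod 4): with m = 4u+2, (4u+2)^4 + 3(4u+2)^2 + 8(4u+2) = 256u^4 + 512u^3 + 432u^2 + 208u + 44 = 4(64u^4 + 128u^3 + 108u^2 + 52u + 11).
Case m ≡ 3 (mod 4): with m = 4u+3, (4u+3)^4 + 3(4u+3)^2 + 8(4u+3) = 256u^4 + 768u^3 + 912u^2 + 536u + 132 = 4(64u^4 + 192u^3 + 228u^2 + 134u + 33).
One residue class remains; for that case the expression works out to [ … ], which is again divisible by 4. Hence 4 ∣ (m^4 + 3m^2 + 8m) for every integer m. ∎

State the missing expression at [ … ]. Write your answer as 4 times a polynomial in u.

4(64u^4 + 64u^3 + 36u^2 + 18u + 3)

The residues treated are {0, 2, 3}, so the missing case is m ≡ 1 (mod 4); write m = 4u+1.
Then (4u+1)^4 + 3(4u+1)^2 + 8(4u+1) = 256u^4 + 256u^3 + 144u^2 + 72u + 12 = 4(64u^4 + 64u^3 + 36u^2 + 18u + 3).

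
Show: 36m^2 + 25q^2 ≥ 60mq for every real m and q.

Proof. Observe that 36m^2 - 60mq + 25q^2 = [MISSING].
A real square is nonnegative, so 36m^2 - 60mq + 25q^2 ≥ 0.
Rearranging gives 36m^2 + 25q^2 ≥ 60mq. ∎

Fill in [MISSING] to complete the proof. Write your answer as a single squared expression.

(6m - 5q)^2

36m^2 - 60mq + 25q^2 is a perfect-square trinomial: the outer terms are (6m)^2 and (5q)^2, and the cross term is -2·6m·5q.
So 36m^2 - 60mq + 25q^2 = (6m - 5q)^2 ≥ 0.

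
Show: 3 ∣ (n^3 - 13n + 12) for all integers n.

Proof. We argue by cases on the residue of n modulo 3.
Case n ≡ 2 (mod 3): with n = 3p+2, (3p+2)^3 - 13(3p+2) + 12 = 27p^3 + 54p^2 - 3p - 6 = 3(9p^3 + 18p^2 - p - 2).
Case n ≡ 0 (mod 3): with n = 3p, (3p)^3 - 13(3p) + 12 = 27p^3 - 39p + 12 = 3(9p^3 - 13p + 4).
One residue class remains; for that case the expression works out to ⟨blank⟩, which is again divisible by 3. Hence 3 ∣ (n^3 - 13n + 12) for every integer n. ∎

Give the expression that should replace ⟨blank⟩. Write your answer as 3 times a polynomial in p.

3(9p^3 + 9p^2 - 10p)

Only n ≡ 1 (mod 3) is unaccounted for. Put n = 3p+1:
(3p+1)^3 - 13(3p+1) + 12 expands to 27p^3 + 27p^2 - 30p,
and factoring out 3 leaves 3(9p^3 + 9p^2 - 10p).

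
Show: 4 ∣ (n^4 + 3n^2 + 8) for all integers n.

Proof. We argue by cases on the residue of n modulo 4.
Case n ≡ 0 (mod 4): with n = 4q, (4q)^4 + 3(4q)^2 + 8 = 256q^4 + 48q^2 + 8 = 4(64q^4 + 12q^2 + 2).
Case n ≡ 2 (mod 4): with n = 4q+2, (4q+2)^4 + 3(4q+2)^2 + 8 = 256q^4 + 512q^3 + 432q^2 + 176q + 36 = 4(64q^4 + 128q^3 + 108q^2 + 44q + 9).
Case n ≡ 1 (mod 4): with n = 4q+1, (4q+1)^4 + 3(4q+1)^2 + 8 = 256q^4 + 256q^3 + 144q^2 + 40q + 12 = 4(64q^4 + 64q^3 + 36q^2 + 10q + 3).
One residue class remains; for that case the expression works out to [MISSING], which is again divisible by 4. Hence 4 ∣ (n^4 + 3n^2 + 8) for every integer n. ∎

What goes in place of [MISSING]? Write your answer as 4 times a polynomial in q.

4(64q^4 + 192q^3 + 228q^2 + 126q + 29)

The residues treated are {0, 2, 1}, so the missing case is n ≡ 3 (mod 4); write n = 4q+3.
Then (4q+3)^4 + 3(4q+3)^2 + 8 = 256q^4 + 768q^3 + 912q^2 + 504q + 116 = 4(64q^4 + 192q^3 + 228q^2 + 126q + 29).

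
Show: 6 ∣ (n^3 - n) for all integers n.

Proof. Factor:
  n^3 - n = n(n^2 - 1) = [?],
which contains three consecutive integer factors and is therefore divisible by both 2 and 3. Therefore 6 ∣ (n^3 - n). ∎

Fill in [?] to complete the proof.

(n - 1)n(n + 1)

n(n^2 - 1) = n(n - 1)(n + 1) = (n - 1)n(n + 1).
These three factors are consecutive integers, so their product is divisible by 6.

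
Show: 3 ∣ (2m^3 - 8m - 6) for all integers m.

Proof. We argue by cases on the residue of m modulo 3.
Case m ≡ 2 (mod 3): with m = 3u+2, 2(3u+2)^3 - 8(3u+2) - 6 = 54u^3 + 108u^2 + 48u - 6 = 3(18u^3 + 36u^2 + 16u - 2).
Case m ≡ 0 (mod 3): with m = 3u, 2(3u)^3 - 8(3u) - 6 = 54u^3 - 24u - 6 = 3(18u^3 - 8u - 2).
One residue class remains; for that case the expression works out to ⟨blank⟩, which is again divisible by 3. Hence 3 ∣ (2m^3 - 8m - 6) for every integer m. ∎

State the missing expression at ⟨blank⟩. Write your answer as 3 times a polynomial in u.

3(18u^3 + 18u^2 - 2u - 4)

Only m ≡ 1 (mod 3) is unaccounted for. Put m = 3u+1:
2(3u+1)^3 - 8(3u+1) - 6 expands to 54u^3 + 54u^2 - 6u - 12,
and factoring out 3 leaves 3(18u^3 + 18u^2 - 2u - 4).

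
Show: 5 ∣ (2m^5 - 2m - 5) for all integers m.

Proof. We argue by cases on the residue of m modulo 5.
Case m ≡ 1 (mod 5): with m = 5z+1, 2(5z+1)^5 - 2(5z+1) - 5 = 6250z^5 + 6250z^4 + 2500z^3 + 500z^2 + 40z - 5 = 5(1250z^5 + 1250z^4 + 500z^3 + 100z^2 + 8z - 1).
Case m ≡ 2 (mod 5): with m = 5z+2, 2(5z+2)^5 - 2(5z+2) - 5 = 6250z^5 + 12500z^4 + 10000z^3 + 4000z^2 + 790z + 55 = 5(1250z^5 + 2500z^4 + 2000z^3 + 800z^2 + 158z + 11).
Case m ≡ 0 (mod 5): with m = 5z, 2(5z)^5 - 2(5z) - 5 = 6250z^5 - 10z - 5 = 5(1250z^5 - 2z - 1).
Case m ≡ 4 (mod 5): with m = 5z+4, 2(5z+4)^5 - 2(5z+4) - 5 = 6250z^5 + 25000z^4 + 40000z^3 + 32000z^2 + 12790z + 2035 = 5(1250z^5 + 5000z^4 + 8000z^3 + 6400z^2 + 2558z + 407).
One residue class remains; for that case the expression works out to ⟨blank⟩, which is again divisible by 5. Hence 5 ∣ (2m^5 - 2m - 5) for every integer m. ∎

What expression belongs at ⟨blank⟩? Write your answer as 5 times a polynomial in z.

5(1250z^5 + 3750z^4 + 4500z^3 + 2700z^2 + 808z + 95)

The residues treated are {1, 2, 0, 4}, so the missing case is m ≡ 3 (mod 5); write m = 5z+3.
Then 2(5z+3)^5 - 2(5z+3) - 5 = 6250z^5 + 18750z^4 + 22500z^3 + 13500z^2 + 4040z + 475 = 5(1250z^5 + 3750z^4 + 4500z^3 + 2700z^2 + 808z + 95).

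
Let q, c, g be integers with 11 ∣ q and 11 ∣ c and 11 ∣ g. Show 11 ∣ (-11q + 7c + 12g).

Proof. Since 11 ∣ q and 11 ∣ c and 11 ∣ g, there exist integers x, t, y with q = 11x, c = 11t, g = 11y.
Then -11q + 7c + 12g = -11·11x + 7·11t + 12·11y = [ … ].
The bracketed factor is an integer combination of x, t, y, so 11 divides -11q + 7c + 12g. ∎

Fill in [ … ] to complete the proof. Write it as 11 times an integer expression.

11(7t - 11x + 12y)

Pull the common 11 out of every term: -11·11x + 7·11t + 12·11y = 11(7t - 11x + 12y).
7t - 11x + 12y is an integer, which exhibits the divisibility.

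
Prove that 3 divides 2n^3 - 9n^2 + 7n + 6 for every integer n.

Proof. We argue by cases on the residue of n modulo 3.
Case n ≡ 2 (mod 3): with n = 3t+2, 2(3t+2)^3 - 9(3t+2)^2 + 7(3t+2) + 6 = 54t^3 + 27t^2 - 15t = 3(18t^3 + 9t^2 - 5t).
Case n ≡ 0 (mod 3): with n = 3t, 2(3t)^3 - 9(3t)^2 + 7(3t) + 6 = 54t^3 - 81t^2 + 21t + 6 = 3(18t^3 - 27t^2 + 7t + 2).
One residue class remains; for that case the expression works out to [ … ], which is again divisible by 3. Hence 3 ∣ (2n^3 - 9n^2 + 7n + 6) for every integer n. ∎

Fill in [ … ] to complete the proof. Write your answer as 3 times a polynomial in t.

3(18t^3 - 9t^2 - 5t + 2)

The residues treated are {2, 0}, so the missing case is n ≡ 1 (mod 3); write n = 3t+1.
Then 2(3t+1)^3 - 9(3t+1)^2 + 7(3t+1) + 6 = 54t^3 - 27t^2 - 15t + 6 = 3(18t^3 - 9t^2 - 5t + 2).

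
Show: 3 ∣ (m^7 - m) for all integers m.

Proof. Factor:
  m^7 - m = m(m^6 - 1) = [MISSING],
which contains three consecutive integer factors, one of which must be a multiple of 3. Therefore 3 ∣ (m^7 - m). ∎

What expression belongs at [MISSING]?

(m - 1)m(m + 1)(m^4 + m^2 + 1)

m^6 - 1 = (m^2 - 1)(m^4 + m^2 + 1), and m^2 - 1 = (m-1)(m+1).
So m(m^6 - 1) = (m - 1)m(m + 1)(m^4 + m^2 + 1).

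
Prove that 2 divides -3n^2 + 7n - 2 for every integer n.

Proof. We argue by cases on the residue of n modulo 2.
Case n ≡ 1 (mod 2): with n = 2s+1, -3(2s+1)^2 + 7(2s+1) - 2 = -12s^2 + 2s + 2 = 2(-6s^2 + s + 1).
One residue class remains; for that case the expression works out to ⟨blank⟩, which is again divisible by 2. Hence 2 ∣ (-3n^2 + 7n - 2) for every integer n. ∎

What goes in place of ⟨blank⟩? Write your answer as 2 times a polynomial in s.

2(-6s^2 + 7s - 1)

Only n ≡ 0 (mod 2) is unaccounted for. Put n = 2s:
-3(2s)^2 + 7(2s) - 2 expands to -12s^2 + 14s - 2,
and factoring out 2 leaves 2(-6s^2 + 7s - 1).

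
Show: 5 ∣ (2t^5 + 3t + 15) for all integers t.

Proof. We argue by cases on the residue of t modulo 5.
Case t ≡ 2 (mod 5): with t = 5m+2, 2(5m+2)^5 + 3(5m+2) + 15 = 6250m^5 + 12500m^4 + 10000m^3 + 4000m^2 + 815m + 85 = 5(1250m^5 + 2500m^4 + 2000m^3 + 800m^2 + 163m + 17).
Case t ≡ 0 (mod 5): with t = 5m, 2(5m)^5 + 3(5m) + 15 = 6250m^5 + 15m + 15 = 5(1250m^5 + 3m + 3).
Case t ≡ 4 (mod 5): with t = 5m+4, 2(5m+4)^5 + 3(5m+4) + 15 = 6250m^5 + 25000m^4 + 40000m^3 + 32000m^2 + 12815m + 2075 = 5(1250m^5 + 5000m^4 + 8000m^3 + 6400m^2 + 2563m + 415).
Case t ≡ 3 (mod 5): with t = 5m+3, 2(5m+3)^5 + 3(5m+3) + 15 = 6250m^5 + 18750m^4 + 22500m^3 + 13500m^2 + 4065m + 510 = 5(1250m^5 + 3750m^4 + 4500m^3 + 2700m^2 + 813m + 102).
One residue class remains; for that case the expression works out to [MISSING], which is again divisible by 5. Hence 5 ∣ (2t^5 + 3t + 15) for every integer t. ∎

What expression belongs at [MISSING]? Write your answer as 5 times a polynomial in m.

The residues treated are {2, 0, 4, 3}, so the missing case is t ≡ 1 (mod 5); write t = 5m+1.
Then 2(5m+1)^5 + 3(5m+1) + 15 = 6250m^5 + 6250m^4 + 2500m^3 + 500m^2 + 65m + 20 = 5(1250m^5 + 1250m^4 + 500m^3 + 100m^2 + 13m + 4).

5(1250m^5 + 1250m^4 + 500m^3 + 100m^2 + 13m + 4)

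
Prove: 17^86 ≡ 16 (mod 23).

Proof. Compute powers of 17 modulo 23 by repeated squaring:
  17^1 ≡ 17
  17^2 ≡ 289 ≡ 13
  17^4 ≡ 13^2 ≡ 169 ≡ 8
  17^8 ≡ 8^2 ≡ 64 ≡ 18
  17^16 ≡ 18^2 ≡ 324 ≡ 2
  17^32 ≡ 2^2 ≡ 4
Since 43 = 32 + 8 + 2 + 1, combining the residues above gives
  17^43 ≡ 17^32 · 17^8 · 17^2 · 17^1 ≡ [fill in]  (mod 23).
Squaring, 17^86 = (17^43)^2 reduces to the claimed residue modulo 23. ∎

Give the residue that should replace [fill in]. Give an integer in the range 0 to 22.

19

Multiply the listed residues: 4 · 18 · 13 · 17 = 72 → 936 → 15912.
Reducing modulo 23: 15912 = 691·23 + 19, so 17^43 ≡ 19.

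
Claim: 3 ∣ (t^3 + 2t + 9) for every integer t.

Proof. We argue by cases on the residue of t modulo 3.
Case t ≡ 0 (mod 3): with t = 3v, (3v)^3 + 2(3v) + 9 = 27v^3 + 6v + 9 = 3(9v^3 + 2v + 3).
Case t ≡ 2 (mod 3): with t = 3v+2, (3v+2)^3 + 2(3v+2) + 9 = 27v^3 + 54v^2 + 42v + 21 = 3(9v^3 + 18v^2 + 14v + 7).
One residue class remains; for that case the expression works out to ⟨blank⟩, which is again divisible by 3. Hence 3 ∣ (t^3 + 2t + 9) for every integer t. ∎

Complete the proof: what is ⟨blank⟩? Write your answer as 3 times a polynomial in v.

Only t ≡ 1 (mod 3) is unaccounted for. Put t = 3v+1:
(3v+1)^3 + 2(3v+1) + 9 expands to 27v^3 + 27v^2 + 15v + 12,
and factoring out 3 leaves 3(9v^3 + 9v^2 + 5v + 4).

3(9v^3 + 9v^2 + 5v + 4)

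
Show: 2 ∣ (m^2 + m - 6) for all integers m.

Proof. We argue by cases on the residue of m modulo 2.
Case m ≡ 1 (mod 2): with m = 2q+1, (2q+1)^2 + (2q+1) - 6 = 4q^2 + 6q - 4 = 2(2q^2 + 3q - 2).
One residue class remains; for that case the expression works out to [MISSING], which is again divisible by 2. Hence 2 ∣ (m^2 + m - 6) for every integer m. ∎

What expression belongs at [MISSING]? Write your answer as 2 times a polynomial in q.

Only m ≡ 0 (mod 2) is unaccounted for. Put m = 2q:
(2q)^2 + (2q) - 6 expands to 4q^2 + 2q - 6,
and factoring out 2 leaves 2(2q^2 + q - 3).

2(2q^2 + q - 3)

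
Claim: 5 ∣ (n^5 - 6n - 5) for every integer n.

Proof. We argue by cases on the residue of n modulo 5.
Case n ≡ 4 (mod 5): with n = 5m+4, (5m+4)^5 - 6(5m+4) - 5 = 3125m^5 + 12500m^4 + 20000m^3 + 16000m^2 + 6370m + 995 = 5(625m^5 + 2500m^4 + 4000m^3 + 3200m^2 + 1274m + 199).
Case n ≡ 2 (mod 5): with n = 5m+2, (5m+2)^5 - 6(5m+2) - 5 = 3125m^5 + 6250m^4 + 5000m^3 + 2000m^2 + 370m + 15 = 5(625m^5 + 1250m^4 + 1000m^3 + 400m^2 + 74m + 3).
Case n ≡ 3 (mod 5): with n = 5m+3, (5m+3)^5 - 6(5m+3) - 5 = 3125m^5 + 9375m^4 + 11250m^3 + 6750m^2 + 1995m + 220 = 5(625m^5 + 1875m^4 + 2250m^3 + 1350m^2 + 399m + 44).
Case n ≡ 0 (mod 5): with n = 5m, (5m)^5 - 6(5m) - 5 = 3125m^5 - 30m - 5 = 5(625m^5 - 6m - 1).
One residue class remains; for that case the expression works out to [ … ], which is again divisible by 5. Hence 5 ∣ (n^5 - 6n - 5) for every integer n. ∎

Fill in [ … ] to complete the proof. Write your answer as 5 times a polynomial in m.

Only n ≡ 1 (mod 5) is unaccounted for. Put n = 5m+1:
(5m+1)^5 - 6(5m+1) - 5 expands to 3125m^5 + 3125m^4 + 1250m^3 + 250m^2 - 5m - 10,
and factoring out 5 leaves 5(625m^5 + 625m^4 + 250m^3 + 50m^2 - m - 2).

5(625m^5 + 625m^4 + 250m^3 + 50m^2 - m - 2)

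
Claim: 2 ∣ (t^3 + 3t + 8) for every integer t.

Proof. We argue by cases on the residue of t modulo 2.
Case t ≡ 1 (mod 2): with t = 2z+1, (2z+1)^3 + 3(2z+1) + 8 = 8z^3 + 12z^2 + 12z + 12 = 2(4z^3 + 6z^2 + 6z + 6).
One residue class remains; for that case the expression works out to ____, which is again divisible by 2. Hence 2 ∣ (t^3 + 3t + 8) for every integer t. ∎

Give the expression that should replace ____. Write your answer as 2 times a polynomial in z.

2(4z^3 + 3z + 4)

Only t ≡ 0 (mod 2) is unaccounted for. Put t = 2z:
(2z)^3 + 3(2z) + 8 expands to 8z^3 + 6z + 8,
and factoring out 2 leaves 2(4z^3 + 3z + 4).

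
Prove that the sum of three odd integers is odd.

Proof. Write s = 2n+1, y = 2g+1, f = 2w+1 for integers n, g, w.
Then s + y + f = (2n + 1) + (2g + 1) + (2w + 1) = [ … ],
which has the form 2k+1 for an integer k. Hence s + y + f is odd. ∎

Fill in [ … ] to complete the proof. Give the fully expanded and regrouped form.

2(g + n + w + 1) + 1

(2n + 1) + (2g + 1) + (2w + 1) = 2g + 2n + 2w + 3
= 2(g + n + w + 1) + 1.
Since g + n + w + 1 is an integer, the sum is of the form 2k+1 for an integer k.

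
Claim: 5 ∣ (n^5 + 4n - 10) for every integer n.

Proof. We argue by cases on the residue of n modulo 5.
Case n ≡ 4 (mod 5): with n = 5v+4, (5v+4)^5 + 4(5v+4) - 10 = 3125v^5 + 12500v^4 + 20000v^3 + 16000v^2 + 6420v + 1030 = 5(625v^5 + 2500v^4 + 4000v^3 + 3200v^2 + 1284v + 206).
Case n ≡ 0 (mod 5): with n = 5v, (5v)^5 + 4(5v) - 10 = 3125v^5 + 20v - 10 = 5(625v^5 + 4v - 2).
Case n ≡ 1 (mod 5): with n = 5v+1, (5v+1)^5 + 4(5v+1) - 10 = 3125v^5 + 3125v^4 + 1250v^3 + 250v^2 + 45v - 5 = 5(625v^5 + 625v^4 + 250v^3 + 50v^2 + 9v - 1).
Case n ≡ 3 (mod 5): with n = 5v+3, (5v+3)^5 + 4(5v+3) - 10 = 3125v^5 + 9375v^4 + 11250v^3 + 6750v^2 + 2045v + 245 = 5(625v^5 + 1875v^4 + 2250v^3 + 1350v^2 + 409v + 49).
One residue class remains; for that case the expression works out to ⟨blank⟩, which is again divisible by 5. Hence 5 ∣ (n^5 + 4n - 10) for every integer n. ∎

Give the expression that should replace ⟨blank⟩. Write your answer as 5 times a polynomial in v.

5(625v^5 + 1250v^4 + 1000v^3 + 400v^2 + 84v + 6)

The residues treated are {4, 0, 1, 3}, so the missing case is n ≡ 2 (mod 5); write n = 5v+2.
Then (5v+2)^5 + 4(5v+2) - 10 = 3125v^5 + 6250v^4 + 5000v^3 + 2000v^2 + 420v + 30 = 5(625v^5 + 1250v^4 + 1000v^3 + 400v^2 + 84v + 6).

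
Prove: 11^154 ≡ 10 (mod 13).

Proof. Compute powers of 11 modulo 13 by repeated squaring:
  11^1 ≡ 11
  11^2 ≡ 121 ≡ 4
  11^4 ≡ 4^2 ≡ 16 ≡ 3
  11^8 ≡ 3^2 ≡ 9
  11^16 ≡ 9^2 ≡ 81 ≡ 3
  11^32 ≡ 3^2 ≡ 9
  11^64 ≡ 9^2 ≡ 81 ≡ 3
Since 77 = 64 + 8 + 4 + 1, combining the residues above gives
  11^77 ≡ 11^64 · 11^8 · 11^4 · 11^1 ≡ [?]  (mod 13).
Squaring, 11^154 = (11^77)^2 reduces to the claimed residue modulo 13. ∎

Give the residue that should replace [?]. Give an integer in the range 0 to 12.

Multiply the listed residues: 3 · 9 · 3 · 11 = 27 → 81 → 891.
Reducing modulo 13: 891 = 68·13 + 7, so 11^77 ≡ 7.

7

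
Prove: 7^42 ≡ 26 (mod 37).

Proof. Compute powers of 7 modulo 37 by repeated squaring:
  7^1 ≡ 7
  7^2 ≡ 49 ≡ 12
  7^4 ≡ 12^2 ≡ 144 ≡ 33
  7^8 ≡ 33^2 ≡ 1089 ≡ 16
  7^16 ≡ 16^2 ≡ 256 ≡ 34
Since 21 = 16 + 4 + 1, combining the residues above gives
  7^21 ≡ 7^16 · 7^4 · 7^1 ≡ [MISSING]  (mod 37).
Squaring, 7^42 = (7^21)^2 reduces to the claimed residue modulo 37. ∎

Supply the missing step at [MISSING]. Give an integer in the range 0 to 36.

10

7^16 · 7^4 · 7^1 ≡ 34 · 33 · 7 = 7854.
7854 mod 37 = 10, so 7^21 ≡ 10 (mod 37).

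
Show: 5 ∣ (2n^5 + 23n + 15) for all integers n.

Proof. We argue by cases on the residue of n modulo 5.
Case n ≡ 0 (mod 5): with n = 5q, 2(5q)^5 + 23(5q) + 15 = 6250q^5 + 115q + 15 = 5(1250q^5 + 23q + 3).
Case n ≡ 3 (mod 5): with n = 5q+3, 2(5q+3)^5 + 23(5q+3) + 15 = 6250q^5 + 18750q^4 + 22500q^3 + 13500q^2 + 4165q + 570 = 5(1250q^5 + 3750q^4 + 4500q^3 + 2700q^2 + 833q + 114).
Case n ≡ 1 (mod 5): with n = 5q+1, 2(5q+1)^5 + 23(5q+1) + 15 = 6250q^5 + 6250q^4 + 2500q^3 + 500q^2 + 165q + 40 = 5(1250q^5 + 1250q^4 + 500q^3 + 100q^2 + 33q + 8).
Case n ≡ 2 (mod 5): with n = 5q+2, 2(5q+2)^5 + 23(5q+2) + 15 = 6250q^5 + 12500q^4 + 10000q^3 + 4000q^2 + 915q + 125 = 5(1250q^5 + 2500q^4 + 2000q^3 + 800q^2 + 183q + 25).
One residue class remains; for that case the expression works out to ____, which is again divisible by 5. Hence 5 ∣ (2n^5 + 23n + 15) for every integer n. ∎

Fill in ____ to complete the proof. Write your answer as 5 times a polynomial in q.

5(1250q^5 + 5000q^4 + 8000q^3 + 6400q^2 + 2583q + 431)

Only n ≡ 4 (mod 5) is unaccounted for. Put n = 5q+4:
2(5q+4)^5 + 23(5q+4) + 15 expands to 6250q^5 + 25000q^4 + 40000q^3 + 32000q^2 + 12915q + 2155,
and factoring out 5 leaves 5(1250q^5 + 5000q^4 + 8000q^3 + 6400q^2 + 2583q + 431).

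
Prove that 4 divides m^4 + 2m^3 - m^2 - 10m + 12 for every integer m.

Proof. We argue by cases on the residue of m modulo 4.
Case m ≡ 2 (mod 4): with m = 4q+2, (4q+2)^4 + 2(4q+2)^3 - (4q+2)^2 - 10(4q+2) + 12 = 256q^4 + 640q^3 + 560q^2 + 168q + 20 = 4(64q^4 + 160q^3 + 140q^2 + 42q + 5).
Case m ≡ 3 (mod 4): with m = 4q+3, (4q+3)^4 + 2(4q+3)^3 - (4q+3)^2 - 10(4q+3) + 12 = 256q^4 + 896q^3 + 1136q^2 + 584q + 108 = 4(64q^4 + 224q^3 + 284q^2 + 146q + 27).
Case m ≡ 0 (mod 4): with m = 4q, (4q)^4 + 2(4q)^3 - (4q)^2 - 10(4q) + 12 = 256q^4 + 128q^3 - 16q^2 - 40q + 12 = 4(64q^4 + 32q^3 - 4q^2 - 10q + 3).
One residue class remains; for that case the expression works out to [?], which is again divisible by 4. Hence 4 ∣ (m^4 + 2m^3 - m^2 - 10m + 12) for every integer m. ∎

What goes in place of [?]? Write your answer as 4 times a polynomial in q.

The residues treated are {2, 3, 0}, so the missing case is m ≡ 1 (mod 4); write m = 4q+1.
Then (4q+1)^4 + 2(4q+1)^3 - (4q+1)^2 - 10(4q+1) + 12 = 256q^4 + 384q^3 + 176q^2 - 8q + 4 = 4(64q^4 + 96q^3 + 44q^2 - 2q + 1).

4(64q^4 + 96q^3 + 44q^2 - 2q + 1)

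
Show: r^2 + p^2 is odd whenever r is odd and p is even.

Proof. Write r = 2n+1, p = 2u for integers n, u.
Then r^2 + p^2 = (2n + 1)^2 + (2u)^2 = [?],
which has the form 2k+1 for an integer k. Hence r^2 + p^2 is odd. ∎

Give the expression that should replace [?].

2(2n^2 + 2n + 2u^2) + 1

Expanding: (2n + 1)^2 + (2u)^2 = 4n^2 + 4n + 4u^2 + 1.
Every term except the constant is even, so this is 2(2n^2 + 2n + 2u^2) + 1,
and 2n^2 + 2n + 2u^2 ∈ ℤ gives the required form.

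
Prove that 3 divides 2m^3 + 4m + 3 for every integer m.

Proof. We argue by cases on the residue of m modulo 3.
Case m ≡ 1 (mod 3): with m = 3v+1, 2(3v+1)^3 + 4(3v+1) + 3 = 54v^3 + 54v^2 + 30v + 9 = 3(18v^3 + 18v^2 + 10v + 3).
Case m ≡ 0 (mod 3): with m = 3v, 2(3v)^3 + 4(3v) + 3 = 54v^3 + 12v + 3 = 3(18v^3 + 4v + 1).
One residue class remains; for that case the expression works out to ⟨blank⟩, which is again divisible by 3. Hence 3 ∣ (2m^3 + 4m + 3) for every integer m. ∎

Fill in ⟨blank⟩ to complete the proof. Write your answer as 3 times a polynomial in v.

The residues treated are {1, 0}, so the missing case is m ≡ 2 (mod 3); write m = 3v+2.
Then 2(3v+2)^3 + 4(3v+2) + 3 = 54v^3 + 108v^2 + 84v + 27 = 3(18v^3 + 36v^2 + 28v + 9).

3(18v^3 + 36v^2 + 28v + 9)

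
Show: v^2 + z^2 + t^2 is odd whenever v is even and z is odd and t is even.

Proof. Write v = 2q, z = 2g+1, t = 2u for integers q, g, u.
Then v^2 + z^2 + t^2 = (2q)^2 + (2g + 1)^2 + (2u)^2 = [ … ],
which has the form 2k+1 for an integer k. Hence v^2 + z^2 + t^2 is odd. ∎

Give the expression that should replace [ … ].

2(2g^2 + 2g + 2q^2 + 2u^2) + 1

(2q)^2 + (2g + 1)^2 + (2u)^2 = 4g^2 + 4g + 4q^2 + 4u^2 + 1
= 2(2g^2 + 2g + 2q^2 + 2u^2) + 1.
Since 2g^2 + 2g + 2q^2 + 2u^2 is an integer, the sum of squares is of the form 2k+1 for an integer k.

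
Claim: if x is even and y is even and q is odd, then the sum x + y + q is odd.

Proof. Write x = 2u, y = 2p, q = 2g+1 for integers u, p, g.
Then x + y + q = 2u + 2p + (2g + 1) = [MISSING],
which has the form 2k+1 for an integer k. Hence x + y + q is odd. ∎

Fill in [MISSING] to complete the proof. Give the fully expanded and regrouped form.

2u + 2p + (2g + 1) = 2g + 2p + 2u + 1
= 2(g + p + u) + 1.
Since g + p + u is an integer, the sum is of the form 2k+1 for an integer k.

2(g + p + u) + 1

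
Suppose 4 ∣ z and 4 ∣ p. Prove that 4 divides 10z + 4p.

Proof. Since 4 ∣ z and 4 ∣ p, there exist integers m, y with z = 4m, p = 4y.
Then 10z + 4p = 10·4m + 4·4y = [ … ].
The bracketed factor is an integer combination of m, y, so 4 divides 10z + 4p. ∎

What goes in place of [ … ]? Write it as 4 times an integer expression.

4(10m + 4y)

Pull the common 4 out of every term: 10·4m + 4·4y = 4(10m + 4y).
10m + 4y is an integer, which exhibits the divisibility.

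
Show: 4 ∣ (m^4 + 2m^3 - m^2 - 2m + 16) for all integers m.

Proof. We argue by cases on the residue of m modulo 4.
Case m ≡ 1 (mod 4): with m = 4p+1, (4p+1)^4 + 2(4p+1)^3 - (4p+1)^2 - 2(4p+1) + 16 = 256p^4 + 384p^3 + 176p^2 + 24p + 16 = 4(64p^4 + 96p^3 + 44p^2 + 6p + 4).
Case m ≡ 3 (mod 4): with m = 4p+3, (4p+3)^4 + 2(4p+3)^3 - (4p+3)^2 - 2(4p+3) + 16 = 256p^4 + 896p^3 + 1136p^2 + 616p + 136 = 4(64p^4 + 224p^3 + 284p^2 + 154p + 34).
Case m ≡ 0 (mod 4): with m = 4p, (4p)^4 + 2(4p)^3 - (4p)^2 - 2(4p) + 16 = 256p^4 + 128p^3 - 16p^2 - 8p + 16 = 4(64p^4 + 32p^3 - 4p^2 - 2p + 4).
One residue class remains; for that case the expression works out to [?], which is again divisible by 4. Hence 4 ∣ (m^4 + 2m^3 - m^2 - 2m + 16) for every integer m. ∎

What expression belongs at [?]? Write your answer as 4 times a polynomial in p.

4(64p^4 + 160p^3 + 140p^2 + 50p + 10)

Only m ≡ 2 (mod 4) is unaccounted for. Put m = 4p+2:
(4p+2)^4 + 2(4p+2)^3 - (4p+2)^2 - 2(4p+2) + 16 expands to 256p^4 + 640p^3 + 560p^2 + 200p + 40,
and factoring out 4 leaves 4(64p^4 + 160p^3 + 140p^2 + 50p + 10).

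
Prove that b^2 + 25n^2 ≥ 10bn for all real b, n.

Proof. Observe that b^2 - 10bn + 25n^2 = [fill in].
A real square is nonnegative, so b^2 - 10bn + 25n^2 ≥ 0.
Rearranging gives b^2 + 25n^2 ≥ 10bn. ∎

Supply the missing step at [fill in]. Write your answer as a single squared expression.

The leading and trailing coefficients are 1^2 and 5^2, and 10 = 2·1·5, so the trinomial is (b - 5n)^2.
Hence b^2 - 10bn + 25n^2 ≥ 0.

(b - 5n)^2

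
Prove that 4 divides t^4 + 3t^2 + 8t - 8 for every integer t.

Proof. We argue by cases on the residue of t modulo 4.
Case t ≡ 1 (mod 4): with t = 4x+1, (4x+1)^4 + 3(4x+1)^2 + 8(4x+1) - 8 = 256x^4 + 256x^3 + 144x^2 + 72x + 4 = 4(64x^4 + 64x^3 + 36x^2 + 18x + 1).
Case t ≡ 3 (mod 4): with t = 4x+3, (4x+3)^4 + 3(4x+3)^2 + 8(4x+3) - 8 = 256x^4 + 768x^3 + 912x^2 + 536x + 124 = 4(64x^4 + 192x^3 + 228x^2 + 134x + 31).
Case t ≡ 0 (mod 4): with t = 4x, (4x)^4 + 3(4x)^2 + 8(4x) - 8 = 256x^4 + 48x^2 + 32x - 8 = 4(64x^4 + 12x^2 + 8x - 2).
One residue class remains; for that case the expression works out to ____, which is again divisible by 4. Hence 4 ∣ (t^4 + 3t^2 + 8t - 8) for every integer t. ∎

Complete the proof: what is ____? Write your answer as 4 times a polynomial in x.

The residues treated are {1, 3, 0}, so the missing case is t ≡ 2 (mod 4); write t = 4x+2.
Then (4x+2)^4 + 3(4x+2)^2 + 8(4x+2) - 8 = 256x^4 + 512x^3 + 432x^2 + 208x + 36 = 4(64x^4 + 128x^3 + 108x^2 + 52x + 9).

4(64x^4 + 128x^3 + 108x^2 + 52x + 9)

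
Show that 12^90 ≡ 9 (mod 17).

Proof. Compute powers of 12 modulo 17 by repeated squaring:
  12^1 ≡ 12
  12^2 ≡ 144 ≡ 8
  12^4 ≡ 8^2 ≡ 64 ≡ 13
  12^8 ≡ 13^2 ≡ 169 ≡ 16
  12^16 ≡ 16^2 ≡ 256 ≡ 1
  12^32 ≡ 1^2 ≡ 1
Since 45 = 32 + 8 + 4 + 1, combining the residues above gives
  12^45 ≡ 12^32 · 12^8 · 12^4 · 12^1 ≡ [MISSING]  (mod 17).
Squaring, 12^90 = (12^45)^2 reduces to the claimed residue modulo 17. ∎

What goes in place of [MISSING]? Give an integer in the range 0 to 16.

Multiply the listed residues: 1 · 16 · 13 · 12 = 16 → 208 → 2496.
Reducing modulo 17: 2496 = 146·17 + 14, so 12^45 ≡ 14.

14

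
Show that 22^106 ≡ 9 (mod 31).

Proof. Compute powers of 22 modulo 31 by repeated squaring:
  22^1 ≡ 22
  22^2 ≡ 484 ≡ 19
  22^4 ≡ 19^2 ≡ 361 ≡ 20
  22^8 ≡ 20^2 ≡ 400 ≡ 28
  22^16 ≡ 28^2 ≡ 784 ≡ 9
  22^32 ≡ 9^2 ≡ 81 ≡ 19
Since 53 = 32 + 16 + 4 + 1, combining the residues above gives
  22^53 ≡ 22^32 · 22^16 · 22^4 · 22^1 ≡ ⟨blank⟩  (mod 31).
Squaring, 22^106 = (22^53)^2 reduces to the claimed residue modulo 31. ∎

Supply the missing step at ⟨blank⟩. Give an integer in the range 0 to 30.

22^32 · 22^16 · 22^4 · 22^1 ≡ 19 · 9 · 20 · 22 = 75240.
75240 mod 31 = 3, so 22^53 ≡ 3 (mod 31).

3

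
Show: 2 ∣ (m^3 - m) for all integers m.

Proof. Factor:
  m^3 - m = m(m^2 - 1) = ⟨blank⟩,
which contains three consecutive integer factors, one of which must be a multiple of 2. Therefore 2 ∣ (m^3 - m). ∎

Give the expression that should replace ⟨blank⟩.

m(m^2 - 1) = m(m - 1)(m + 1) = (m - 1)m(m + 1).
These three factors are consecutive integers, so their product is divisible by 2.

(m - 1)m(m + 1)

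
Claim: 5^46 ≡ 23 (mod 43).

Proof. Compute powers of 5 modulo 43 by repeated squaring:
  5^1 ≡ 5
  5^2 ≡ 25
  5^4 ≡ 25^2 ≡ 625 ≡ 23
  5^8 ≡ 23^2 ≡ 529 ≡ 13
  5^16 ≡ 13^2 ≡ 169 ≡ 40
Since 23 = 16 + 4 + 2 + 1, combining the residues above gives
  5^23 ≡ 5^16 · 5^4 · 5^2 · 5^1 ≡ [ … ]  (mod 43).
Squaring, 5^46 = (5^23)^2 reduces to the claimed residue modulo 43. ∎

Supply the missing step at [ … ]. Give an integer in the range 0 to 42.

18

5^16 · 5^4 · 5^2 · 5^1 ≡ 40 · 23 · 25 · 5 = 115000.
115000 mod 43 = 18, so 5^23 ≡ 18 (mod 43).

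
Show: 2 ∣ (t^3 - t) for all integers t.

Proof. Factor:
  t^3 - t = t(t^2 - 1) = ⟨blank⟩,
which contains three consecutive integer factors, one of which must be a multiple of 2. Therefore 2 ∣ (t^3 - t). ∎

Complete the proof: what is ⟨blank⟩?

(t - 1)t(t + 1)

t(t^2 - 1) = t(t - 1)(t + 1) = (t - 1)t(t + 1).
These three factors are consecutive integers, so their product is divisible by 2.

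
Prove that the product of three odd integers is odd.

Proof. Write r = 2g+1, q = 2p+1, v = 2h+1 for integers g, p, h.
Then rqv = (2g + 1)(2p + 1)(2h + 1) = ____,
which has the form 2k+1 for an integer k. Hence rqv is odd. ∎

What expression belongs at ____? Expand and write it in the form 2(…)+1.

2(4ghp + 2gh + 2gp + g + 2hp + h + p) + 1

Expanding: (2g + 1)(2p + 1)(2h + 1) = 8ghp + 4gh + 4gp + 2g + 4hp + 2h + 2p + 1.
Every term except the constant is even, so this is 2(4ghp + 2gh + 2gp + g + 2hp + h + p) + 1,
and 4ghp + 2gh + 2gp + g + 2hp + h + p ∈ ℤ gives the required form.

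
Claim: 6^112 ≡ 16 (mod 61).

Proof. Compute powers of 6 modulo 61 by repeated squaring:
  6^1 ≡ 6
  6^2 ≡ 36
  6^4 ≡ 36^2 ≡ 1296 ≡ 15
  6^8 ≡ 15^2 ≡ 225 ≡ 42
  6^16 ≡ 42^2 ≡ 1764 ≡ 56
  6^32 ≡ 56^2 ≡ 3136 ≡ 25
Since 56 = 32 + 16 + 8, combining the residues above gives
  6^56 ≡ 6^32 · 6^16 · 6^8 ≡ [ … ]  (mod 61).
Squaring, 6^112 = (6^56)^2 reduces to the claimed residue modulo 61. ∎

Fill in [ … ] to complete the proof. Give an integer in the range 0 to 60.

57

6^32 · 6^16 · 6^8 ≡ 25 · 56 · 42 = 58800.
58800 mod 61 = 57, so 6^56 ≡ 57 (mod 61).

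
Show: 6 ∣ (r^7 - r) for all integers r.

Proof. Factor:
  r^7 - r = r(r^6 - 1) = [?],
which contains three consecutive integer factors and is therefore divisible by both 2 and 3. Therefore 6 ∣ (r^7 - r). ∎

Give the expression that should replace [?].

r^6 - 1 = (r^2 - 1)(r^4 + r^2 + 1), and r^2 - 1 = (r-1)(r+1).
So r(r^6 - 1) = (r - 1)r(r + 1)(r^4 + r^2 + 1).

(r - 1)r(r + 1)(r^4 + r^2 + 1)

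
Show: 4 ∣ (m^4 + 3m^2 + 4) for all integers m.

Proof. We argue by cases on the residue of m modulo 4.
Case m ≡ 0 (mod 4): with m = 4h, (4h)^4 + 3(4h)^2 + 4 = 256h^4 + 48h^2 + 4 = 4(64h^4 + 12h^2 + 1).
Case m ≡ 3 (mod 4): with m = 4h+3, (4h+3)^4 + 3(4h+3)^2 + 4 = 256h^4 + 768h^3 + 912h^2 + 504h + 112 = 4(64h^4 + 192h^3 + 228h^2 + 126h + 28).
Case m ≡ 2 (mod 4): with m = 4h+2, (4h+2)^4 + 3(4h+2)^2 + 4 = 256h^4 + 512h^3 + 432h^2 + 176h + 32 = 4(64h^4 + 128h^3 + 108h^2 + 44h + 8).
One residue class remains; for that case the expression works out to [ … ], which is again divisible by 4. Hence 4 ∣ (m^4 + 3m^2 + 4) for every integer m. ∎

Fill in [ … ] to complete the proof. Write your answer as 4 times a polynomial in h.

4(64h^4 + 64h^3 + 36h^2 + 10h + 2)

Only m ≡ 1 (mod 4) is unaccounted for. Put m = 4h+1:
(4h+1)^4 + 3(4h+1)^2 + 4 expands to 256h^4 + 256h^3 + 144h^2 + 40h + 8,
and factoring out 4 leaves 4(64h^4 + 64h^3 + 36h^2 + 10h + 2).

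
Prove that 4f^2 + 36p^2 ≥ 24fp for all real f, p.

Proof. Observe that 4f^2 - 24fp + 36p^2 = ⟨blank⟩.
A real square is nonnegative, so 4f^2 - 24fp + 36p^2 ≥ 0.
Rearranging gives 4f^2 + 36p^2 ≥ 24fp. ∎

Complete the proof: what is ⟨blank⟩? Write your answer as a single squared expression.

The leading and trailing coefficients are 2^2 and 6^2, and 24 = 2·2·6, so the trinomial is (2f - 6p)^2.
Hence 4f^2 - 24fp + 36p^2 ≥ 0.

(2f - 6p)^2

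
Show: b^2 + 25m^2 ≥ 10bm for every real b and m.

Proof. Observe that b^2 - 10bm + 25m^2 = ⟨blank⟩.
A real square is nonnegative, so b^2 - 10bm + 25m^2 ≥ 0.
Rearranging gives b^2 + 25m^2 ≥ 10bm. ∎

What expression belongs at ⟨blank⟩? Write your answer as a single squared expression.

b^2 - 10bm + 25m^2 is a perfect-square trinomial: the outer terms are (b)^2 and (5m)^2, and the cross term is -2·b·5m.
So b^2 - 10bm + 25m^2 = (b - 5m)^2 ≥ 0.

(b - 5m)^2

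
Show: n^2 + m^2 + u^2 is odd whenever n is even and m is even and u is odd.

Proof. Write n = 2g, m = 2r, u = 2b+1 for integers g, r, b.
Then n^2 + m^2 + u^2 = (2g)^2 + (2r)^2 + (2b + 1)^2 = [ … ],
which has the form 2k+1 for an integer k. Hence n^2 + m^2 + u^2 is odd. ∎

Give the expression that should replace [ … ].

2(2b^2 + 2b + 2g^2 + 2r^2) + 1

(2g)^2 + (2r)^2 + (2b + 1)^2 = 4b^2 + 4b + 4g^2 + 4r^2 + 1
= 2(2b^2 + 2b + 2g^2 + 2r^2) + 1.
Since 2b^2 + 2b + 2g^2 + 2r^2 is an integer, the sum of squares is of the form 2k+1 for an integer k.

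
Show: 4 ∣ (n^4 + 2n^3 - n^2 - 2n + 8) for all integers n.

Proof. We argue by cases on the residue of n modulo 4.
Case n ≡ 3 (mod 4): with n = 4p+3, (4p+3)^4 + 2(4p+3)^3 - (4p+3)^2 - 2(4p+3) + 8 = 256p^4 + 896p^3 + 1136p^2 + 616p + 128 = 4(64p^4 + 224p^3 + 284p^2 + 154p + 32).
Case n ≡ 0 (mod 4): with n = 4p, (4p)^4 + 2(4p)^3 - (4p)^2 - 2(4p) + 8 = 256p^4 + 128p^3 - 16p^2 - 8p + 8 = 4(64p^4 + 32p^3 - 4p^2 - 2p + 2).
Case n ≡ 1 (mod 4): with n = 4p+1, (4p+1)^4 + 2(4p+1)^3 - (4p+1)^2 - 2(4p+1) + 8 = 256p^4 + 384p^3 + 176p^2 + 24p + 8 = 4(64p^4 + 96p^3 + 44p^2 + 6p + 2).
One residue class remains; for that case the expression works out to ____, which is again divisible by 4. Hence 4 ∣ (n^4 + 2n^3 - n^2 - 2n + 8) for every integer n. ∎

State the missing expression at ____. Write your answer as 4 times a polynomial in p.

The residues treated are {3, 0, 1}, so the missing case is n ≡ 2 (mod 4); write n = 4p+2.
Then (4p+2)^4 + 2(4p+2)^3 - (4p+2)^2 - 2(4p+2) + 8 = 256p^4 + 640p^3 + 560p^2 + 200p + 32 = 4(64p^4 + 160p^3 + 140p^2 + 50p + 8).

4(64p^4 + 160p^3 + 140p^2 + 50p + 8)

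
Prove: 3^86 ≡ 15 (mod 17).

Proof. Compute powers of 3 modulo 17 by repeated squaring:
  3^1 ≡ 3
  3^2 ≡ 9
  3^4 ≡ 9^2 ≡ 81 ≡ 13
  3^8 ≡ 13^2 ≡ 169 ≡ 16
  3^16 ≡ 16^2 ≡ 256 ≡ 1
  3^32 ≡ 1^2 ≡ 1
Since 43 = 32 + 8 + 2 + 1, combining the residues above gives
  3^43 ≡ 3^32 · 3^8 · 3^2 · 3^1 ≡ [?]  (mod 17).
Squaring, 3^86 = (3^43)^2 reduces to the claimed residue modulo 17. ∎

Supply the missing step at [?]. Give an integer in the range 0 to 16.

Multiply the listed residues: 1 · 16 · 9 · 3 = 16 → 144 → 432.
Reducing modulo 17: 432 = 25·17 + 7, so 3^43 ≡ 7.

7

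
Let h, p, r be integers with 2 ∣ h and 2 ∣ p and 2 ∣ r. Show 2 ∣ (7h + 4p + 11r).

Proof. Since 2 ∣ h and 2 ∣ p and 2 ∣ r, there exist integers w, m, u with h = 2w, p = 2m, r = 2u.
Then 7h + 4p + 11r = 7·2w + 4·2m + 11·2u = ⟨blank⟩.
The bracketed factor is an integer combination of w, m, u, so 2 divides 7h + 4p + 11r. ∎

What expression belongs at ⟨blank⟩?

Each term has a factor of 2: 7·2w + 4·2m + 11·2u = 2·(4m + 11u + 7w).
Since 4m + 11u + 7w is an integer, 2 ∣ (7h + 4p + 11r).

2(4m + 11u + 7w)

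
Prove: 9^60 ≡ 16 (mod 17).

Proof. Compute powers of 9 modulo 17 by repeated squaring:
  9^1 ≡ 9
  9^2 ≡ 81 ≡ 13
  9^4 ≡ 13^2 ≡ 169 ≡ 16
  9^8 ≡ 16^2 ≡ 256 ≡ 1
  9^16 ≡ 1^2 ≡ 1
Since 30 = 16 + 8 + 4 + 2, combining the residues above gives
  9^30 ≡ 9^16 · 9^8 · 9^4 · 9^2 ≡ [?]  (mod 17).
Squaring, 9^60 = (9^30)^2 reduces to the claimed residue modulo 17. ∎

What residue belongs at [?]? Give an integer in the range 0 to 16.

4

Multiply the listed residues: 1 · 1 · 16 · 13 = 1 → 16 → 208.
Reducing modulo 17: 208 = 12·17 + 4, so 9^30 ≡ 4.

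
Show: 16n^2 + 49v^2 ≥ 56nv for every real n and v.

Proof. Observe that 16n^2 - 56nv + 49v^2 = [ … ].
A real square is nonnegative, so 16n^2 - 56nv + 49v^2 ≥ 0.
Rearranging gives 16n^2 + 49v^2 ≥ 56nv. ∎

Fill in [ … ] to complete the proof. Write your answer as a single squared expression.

16n^2 - 56nv + 49v^2 is a perfect-square trinomial: the outer terms are (4n)^2 and (7v)^2, and the cross term is -2·4n·7v.
So 16n^2 - 56nv + 49v^2 = (4n - 7v)^2 ≥ 0.

(4n - 7v)^2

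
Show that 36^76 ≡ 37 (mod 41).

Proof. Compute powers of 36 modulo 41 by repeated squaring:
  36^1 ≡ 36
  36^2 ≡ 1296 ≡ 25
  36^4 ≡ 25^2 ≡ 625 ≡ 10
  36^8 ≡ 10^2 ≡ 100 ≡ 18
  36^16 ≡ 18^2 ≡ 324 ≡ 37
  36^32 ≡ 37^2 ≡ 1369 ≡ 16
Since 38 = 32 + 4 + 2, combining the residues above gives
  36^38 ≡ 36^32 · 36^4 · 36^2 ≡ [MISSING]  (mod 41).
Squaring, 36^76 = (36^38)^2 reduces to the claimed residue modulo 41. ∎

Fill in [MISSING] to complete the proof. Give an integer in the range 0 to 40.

23

36^32 · 36^4 · 36^2 ≡ 16 · 10 · 25 = 4000.
4000 mod 41 = 23, so 36^38 ≡ 23 (mod 41).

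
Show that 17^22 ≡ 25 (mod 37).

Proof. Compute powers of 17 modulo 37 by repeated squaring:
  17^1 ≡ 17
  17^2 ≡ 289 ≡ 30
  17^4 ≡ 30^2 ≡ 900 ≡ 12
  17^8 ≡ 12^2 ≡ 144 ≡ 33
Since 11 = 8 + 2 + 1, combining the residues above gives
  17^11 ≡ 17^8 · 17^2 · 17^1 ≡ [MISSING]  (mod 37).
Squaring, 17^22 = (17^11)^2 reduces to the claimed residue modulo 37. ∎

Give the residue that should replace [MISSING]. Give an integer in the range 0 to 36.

32

17^8 · 17^2 · 17^1 ≡ 33 · 30 · 17 = 16830.
16830 mod 37 = 32, so 17^11 ≡ 32 (mod 37).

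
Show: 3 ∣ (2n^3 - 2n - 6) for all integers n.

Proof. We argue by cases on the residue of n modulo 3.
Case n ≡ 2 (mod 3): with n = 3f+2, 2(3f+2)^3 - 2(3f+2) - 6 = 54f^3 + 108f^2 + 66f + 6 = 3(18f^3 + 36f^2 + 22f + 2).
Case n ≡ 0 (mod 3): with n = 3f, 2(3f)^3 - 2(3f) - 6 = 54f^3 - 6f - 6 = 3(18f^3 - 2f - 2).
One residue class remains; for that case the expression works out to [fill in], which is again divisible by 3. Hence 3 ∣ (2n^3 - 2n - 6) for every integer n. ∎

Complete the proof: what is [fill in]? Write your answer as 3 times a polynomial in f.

Only n ≡ 1 (mod 3) is unaccounted for. Put n = 3f+1:
2(3f+1)^3 - 2(3f+1) - 6 expands to 54f^3 + 54f^2 + 12f - 6,
and factoring out 3 leaves 3(18f^3 + 18f^2 + 4f - 2).

3(18f^3 + 18f^2 + 4f - 2)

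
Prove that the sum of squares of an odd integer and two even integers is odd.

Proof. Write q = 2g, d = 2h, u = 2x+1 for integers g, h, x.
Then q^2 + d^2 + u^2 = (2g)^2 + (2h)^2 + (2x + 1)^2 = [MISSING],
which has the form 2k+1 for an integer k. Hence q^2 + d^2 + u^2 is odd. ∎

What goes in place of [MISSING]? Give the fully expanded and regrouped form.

2(2g^2 + 2h^2 + 2x^2 + 2x) + 1

Expanding: (2g)^2 + (2h)^2 + (2x + 1)^2 = 4g^2 + 4h^2 + 4x^2 + 4x + 1.
Every term except the constant is even, so this is 2(2g^2 + 2h^2 + 2x^2 + 2x) + 1,
and 2g^2 + 2h^2 + 2x^2 + 2x ∈ ℤ gives the required form.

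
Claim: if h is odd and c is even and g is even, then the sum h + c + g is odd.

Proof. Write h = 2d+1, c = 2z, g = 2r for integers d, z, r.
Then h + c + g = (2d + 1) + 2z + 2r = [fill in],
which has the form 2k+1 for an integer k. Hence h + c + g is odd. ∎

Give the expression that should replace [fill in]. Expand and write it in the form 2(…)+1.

Expanding: (2d + 1) + 2z + 2r = 2d + 2r + 2z + 1.
Every term except the constant is even, so this is 2(d + r + z) + 1,
and d + r + z ∈ ℤ gives the required form.

2(d + r + z) + 1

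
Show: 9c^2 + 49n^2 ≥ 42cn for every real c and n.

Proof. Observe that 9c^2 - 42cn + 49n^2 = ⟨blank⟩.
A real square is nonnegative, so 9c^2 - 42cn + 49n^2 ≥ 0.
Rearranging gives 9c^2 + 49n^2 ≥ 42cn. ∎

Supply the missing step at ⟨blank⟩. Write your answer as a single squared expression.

9c^2 - 42cn + 49n^2 is a perfect-square trinomial: the outer terms are (3c)^2 and (7n)^2, and the cross term is -2·3c·7n.
So 9c^2 - 42cn + 49n^2 = (3c - 7n)^2 ≥ 0.

(3c - 7n)^2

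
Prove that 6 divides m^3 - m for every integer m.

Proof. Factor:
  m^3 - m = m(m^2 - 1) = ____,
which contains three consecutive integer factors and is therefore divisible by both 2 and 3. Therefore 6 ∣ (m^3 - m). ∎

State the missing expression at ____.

m(m^2 - 1) = m(m - 1)(m + 1) = (m - 1)m(m + 1).
These three factors are consecutive integers, so their product is divisible by 6.

(m - 1)m(m + 1)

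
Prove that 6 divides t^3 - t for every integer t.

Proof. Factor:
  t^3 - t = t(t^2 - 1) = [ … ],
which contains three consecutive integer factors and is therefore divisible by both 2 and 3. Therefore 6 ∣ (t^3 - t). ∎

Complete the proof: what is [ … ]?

t(t^2 - 1) = t(t - 1)(t + 1) = (t - 1)t(t + 1).
These three factors are consecutive integers, so their product is divisible by 6.

(t - 1)t(t + 1)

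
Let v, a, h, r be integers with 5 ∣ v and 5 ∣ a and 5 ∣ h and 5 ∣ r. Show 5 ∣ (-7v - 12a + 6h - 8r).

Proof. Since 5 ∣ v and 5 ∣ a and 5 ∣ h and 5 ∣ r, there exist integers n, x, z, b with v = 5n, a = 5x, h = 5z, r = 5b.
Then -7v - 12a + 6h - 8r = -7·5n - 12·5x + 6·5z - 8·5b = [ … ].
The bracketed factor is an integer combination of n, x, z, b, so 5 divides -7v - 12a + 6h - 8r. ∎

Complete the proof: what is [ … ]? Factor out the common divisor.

5(-8b - 7n - 12x + 6z)

Each term has a factor of 5: -7·5n - 12·5x + 6·5z - 8·5b = 5·(-8b - 7n - 12x + 6z).
Since -8b - 7n - 12x + 6z is an integer, 5 ∣ (-7v - 12a + 6h - 8r).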